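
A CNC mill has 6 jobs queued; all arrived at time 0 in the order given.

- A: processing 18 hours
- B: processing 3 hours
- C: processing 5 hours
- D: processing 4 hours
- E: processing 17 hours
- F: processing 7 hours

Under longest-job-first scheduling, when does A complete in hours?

LPT (decreasing processing time): A E F C D B.
A: 0→18

18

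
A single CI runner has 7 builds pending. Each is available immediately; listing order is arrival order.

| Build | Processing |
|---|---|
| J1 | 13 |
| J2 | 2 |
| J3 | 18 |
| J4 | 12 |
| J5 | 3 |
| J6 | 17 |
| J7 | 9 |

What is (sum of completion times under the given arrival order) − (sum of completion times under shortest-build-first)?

FIFO (arrival order): J1 J2 J3 J4 J5 J6 J7.
J1: 0→13
J2: 13→15
J3: 15→33
J4: 33→45
J5: 45→48
J6: 48→65
J7: 65→74
Sum = 13+15+33+45+48+65+74 = 293.
SPT (increasing processing time): J2 J5 J7 J4 J1 J6 J3.
J2: 0→2
J5: 2→5
J7: 5→14
J4: 14→26
J1: 26→39
J6: 39→56
J3: 56→74
Sum = 2+5+14+26+39+56+74 = 216.
Difference = 293 − 216 = 77.

77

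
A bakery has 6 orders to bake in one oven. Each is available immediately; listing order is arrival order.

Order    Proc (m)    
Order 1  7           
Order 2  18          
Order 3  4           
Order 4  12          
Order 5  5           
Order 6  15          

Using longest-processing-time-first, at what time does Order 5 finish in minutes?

LPT (decreasing processing time): Order 2 Order 6 Order 4 Order 1 Order 5 Order 3.
Order 2: 0→18
Order 6: 18→33
Order 4: 33→45
Order 1: 45→52
Order 5: 52→57

57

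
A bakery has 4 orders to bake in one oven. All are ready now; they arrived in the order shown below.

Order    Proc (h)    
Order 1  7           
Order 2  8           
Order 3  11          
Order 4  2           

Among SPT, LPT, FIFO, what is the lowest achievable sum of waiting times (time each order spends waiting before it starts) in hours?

28

SPT (increasing processing time): Order 4 Order 1 Order 2 Order 3.
Order 4: waits 0, runs 0→2
Order 1: waits 2, runs 2→9
Order 2: waits 9, runs 9→17
Order 3: waits 17, runs 17→28
Sum = 0+2+9+17 = 28.
LPT (decreasing processing time): Order 3 Order 2 Order 1 Order 4.
Order 3: waits 0, runs 0→11
Order 2: waits 11, runs 11→19
Order 1: waits 19, runs 19→26
Order 4: waits 26, runs 26→28
Sum = 0+11+19+26 = 56.
FIFO (arrival order): Order 1 Order 2 Order 3 Order 4.
Order 1: waits 0, runs 0→7
Order 2: waits 7, runs 7→15
Order 3: waits 15, runs 15→26
Order 4: waits 26, runs 26→28
Sum = 0+7+15+26 = 48.
SPT 28, LPT 56, FIFO 48 → minimum 28.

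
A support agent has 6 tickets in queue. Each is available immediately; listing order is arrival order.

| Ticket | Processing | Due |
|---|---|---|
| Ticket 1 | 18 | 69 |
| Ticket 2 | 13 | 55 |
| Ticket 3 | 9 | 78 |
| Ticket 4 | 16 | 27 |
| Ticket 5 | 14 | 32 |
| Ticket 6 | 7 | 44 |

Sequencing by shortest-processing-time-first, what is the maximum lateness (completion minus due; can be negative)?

SPT (increasing processing time): Ticket 6 Ticket 3 Ticket 2 Ticket 5 Ticket 4 Ticket 1.
Ticket 6: 0→7, due 44, lateness -37
Ticket 3: 7→16, due 78, lateness -62
Ticket 2: 16→29, due 55, lateness -26
Ticket 5: 29→43, due 32, lateness 11
Ticket 4: 43→59, due 27, lateness 32
Ticket 1: 59→77, due 69, lateness 8
Maximum = 32.

32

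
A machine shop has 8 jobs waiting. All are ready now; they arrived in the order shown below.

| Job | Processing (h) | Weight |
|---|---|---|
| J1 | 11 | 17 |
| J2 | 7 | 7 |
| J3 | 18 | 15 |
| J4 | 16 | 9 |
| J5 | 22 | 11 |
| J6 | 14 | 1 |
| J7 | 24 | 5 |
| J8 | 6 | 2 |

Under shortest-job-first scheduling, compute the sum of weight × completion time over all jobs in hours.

3739

SPT (increasing processing time): J8 J2 J1 J6 J4 J3 J5 J7.
J8: finishes 6, weight 2, w·C = 12
J2: finishes 13, weight 7, w·C = 91
J1: finishes 24, weight 17, w·C = 408
J6: finishes 38, weight 1, w·C = 38
J4: finishes 54, weight 9, w·C = 486
J3: finishes 72, weight 15, w·C = 1080
J5: finishes 94, weight 11, w·C = 1034
J7: finishes 118, weight 5, w·C = 590
Sum = 12+91+408+38+486+1080+1034+590 = 3739.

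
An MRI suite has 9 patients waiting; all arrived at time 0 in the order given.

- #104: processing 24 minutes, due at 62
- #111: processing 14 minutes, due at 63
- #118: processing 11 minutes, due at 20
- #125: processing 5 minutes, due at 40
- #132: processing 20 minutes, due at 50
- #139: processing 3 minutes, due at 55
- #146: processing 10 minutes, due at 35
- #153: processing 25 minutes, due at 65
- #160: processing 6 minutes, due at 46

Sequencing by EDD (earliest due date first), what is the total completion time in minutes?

487

EDD (increasing due date): #118 #146 #125 #160 #132 #139 #104 #111 #153.
#118: 0→11
#146: 11→21
#125: 21→26
#160: 26→32
#132: 32→52
#139: 52→55
#104: 55→79
#111: 79→93
#153: 93→118
Sum = 11+21+26+32+52+55+79+93+118 = 487.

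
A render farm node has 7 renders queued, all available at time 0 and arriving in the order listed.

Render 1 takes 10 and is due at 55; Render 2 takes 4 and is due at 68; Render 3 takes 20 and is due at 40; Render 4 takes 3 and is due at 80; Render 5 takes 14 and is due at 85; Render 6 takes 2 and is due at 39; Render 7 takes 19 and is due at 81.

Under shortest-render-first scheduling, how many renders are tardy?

1

SPT (increasing processing time): Render 6 Render 4 Render 2 Render 1 Render 5 Render 7 Render 3.
Render 6: 0→2, due 39, tardiness 0
Render 4: 2→5, due 80, tardiness 0
Render 2: 5→9, due 68, tardiness 0
Render 1: 9→19, due 55, tardiness 0
Render 5: 19→33, due 85, tardiness 0
Render 7: 33→52, due 81, tardiness 0
Render 3: 52→72, due 40, tardiness 32
Late renders: 1.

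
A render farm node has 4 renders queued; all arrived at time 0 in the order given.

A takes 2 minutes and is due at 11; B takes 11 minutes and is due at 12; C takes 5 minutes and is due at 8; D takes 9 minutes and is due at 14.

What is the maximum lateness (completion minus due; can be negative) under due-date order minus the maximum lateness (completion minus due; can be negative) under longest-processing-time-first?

-4

EDD (increasing due date): C A B D.
C: 0→5, due 8, lateness -3
A: 5→7, due 11, lateness -4
B: 7→18, due 12, lateness 6
D: 18→27, due 14, lateness 13
Maximum = 13.
LPT (decreasing processing time): B D C A.
B: 0→11, due 12, lateness -1
D: 11→20, due 14, lateness 6
C: 20→25, due 8, lateness 17
A: 25→27, due 11, lateness 16
Maximum = 17.
Difference = 13 − 17 = -4.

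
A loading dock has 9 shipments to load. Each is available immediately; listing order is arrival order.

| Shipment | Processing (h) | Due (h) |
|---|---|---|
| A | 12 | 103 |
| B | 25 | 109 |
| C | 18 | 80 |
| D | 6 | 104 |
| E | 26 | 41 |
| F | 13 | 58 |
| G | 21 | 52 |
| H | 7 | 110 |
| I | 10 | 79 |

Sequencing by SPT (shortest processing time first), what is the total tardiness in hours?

SPT (increasing processing time): D H I A F C G B E.
D: 0→6, due 104, tardiness 0
H: 6→13, due 110, tardiness 0
I: 13→23, due 79, tardiness 0
A: 23→35, due 103, tardiness 0
F: 35→48, due 58, tardiness 0
C: 48→66, due 80, tardiness 0
G: 66→87, due 52, tardiness 35
B: 87→112, due 109, tardiness 3
E: 112→138, due 41, tardiness 97
Sum = 0+0+0+0+0+0+35+3+97 = 135.

135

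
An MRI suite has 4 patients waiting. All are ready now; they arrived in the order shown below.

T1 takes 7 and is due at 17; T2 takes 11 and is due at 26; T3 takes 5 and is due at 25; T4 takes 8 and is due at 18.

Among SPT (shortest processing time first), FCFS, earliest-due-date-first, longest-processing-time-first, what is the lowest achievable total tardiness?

SPT (increasing processing time): T3 T1 T4 T2.
T3: 0→5, due 25, tardiness 0
T1: 5→12, due 17, tardiness 0
T4: 12→20, due 18, tardiness 2
T2: 20→31, due 26, tardiness 5
Sum = 0+0+2+5 = 7.
FIFO (arrival order): T1 T2 T3 T4.
T1: 0→7, due 17, tardiness 0
T2: 7→18, due 26, tardiness 0
T3: 18→23, due 25, tardiness 0
T4: 23→31, due 18, tardiness 13
Sum = 0+0+0+13 = 13.
EDD (increasing due date): T1 T4 T3 T2.
T1: 0→7, due 17, tardiness 0
T4: 7→15, due 18, tardiness 0
T3: 15→20, due 25, tardiness 0
T2: 20→31, due 26, tardiness 5
Sum = 0+0+0+5 = 5.
LPT (decreasing processing time): T2 T4 T1 T3.
T2: 0→11, due 26, tardiness 0
T4: 11→19, due 18, tardiness 1
T1: 19→26, due 17, tardiness 9
T3: 26→31, due 25, tardiness 6
Sum = 0+1+9+6 = 16.
SPT 7, FIFO 13, EDD 5, LPT 16 → minimum 5.

5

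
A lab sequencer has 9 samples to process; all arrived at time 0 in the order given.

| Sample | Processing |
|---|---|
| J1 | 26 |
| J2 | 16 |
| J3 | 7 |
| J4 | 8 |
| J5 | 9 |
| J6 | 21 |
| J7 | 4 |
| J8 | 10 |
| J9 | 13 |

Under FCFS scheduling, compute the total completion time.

633

FIFO (arrival order): J1 J2 J3 J4 J5 J6 J7 J8 J9.
J1: 0→26
J2: 26→42
J3: 42→49
J4: 49→57
J5: 57→66
J6: 66→87
J7: 87→91
J8: 91→101
J9: 101→114
Sum = 26+42+49+57+66+87+91+101+114 = 633.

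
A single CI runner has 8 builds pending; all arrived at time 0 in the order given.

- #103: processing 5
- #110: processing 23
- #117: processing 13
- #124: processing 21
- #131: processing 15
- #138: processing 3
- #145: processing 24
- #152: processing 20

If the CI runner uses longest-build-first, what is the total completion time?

691

LPT (decreasing processing time): #145 #110 #124 #152 #131 #117 #103 #138.
#145: 0→24
#110: 24→47
#124: 47→68
#152: 68→88
#131: 88→103
#117: 103→116
#103: 116→121
#138: 121→124
Sum = 24+47+68+88+103+116+121+124 = 691.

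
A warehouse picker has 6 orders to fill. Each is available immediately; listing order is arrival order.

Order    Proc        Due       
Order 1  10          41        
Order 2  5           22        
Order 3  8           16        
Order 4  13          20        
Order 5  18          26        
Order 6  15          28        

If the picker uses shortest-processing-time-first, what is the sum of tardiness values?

82

SPT (increasing processing time): Order 2 Order 3 Order 1 Order 4 Order 6 Order 5.
Order 2: 0→5, due 22, tardiness 0
Order 3: 5→13, due 16, tardiness 0
Order 1: 13→23, due 41, tardiness 0
Order 4: 23→36, due 20, tardiness 16
Order 6: 36→51, due 28, tardiness 23
Order 5: 51→69, due 26, tardiness 43
Sum = 0+0+0+16+23+43 = 82.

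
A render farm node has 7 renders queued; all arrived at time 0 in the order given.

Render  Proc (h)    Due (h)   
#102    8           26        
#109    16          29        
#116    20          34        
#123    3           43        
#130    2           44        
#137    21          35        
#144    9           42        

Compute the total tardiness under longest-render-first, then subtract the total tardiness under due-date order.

LPT (decreasing processing time): #137 #116 #109 #144 #102 #123 #130.
#137: 0→21, due 35, tardiness 0
#116: 21→41, due 34, tardiness 7
#109: 41→57, due 29, tardiness 28
#144: 57→66, due 42, tardiness 24
#102: 66→74, due 26, tardiness 48
#123: 74→77, due 43, tardiness 34
#130: 77→79, due 44, tardiness 35
Sum = 0+7+28+24+48+34+35 = 176.
EDD (increasing due date): #102 #109 #116 #137 #144 #123 #130.
#102: 0→8, due 26, tardiness 0
#109: 8→24, due 29, tardiness 0
#116: 24→44, due 34, tardiness 10
#137: 44→65, due 35, tardiness 30
#144: 65→74, due 42, tardiness 32
#123: 74→77, due 43, tardiness 34
#130: 77→79, due 44, tardiness 35
Sum = 0+0+10+30+32+34+35 = 141.
Difference = 176 − 141 = 35.

35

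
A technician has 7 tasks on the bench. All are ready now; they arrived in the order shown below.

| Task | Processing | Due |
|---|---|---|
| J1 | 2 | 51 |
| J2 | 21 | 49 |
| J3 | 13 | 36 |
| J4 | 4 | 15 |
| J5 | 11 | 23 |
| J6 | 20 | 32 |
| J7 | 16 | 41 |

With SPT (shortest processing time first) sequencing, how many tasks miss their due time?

SPT (increasing processing time): J1 J4 J5 J3 J7 J6 J2.
J1: 0→2, due 51, tardiness 0
J4: 2→6, due 15, tardiness 0
J5: 6→17, due 23, tardiness 0
J3: 17→30, due 36, tardiness 0
J7: 30→46, due 41, tardiness 5
J6: 46→66, due 32, tardiness 34
J2: 66→87, due 49, tardiness 38
Late tasks: 3.

3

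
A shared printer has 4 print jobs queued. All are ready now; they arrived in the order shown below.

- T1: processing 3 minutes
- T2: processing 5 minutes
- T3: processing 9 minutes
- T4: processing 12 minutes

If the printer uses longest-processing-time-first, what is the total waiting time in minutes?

59

LPT (decreasing processing time): T4 T3 T2 T1.
T4: waits 0, runs 0→12
T3: waits 12, runs 12→21
T2: waits 21, runs 21→26
T1: waits 26, runs 26→29
Sum = 0+12+21+26 = 59.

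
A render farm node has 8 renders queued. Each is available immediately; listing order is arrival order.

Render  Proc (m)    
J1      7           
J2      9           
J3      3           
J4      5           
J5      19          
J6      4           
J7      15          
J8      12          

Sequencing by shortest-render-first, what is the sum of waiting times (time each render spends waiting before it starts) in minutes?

SPT (increasing processing time): J3 J6 J4 J1 J2 J8 J7 J5.
J3: waits 0, runs 0→3
J6: waits 3, runs 3→7
J4: waits 7, runs 7→12
J1: waits 12, runs 12→19
J2: waits 19, runs 19→28
J8: waits 28, runs 28→40
J7: waits 40, runs 40→55
J5: waits 55, runs 55→74
Sum = 0+3+7+12+19+28+40+55 = 164.

164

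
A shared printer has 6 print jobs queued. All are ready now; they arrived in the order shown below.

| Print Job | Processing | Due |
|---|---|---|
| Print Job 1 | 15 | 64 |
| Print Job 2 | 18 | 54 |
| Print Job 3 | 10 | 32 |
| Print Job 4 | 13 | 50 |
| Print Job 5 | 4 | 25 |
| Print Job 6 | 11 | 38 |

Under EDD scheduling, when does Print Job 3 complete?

EDD (increasing due date): Print Job 5 Print Job 3 Print Job 6 Print Job 4 Print Job 2 Print Job 1.
Print Job 5: 0→4
Print Job 3: 4→14

14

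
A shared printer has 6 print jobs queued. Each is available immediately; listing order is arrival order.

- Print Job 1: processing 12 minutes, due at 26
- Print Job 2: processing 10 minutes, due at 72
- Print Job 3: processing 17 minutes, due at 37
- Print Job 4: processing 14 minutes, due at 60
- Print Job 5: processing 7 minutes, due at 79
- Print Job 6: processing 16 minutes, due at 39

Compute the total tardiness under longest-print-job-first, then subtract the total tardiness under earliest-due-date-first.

27

LPT (decreasing processing time): Print Job 3 Print Job 6 Print Job 4 Print Job 1 Print Job 2 Print Job 5.
Print Job 3: 0→17, due 37, tardiness 0
Print Job 6: 17→33, due 39, tardiness 0
Print Job 4: 33→47, due 60, tardiness 0
Print Job 1: 47→59, due 26, tardiness 33
Print Job 2: 59→69, due 72, tardiness 0
Print Job 5: 69→76, due 79, tardiness 0
Sum = 0+0+0+33+0+0 = 33.
EDD (increasing due date): Print Job 1 Print Job 3 Print Job 6 Print Job 4 Print Job 2 Print Job 5.
Print Job 1: 0→12, due 26, tardiness 0
Print Job 3: 12→29, due 37, tardiness 0
Print Job 6: 29→45, due 39, tardiness 6
Print Job 4: 45→59, due 60, tardiness 0
Print Job 2: 59→69, due 72, tardiness 0
Print Job 5: 69→76, due 79, tardiness 0
Sum = 0+0+6+0+0+0 = 6.
Difference = 33 − 6 = 27.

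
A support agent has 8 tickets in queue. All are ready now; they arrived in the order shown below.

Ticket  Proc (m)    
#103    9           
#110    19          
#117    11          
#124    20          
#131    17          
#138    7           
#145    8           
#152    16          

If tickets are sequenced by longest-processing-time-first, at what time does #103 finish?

92

LPT (decreasing processing time): #124 #110 #131 #152 #117 #103 #145 #138.
#124: 0→20
#110: 20→39
#131: 39→56
#152: 56→72
#117: 72→83
#103: 83→92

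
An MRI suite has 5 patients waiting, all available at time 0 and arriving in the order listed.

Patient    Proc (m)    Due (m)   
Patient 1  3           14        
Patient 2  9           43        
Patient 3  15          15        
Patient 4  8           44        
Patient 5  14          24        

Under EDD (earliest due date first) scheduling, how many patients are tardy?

3

EDD (increasing due date): Patient 1 Patient 3 Patient 5 Patient 2 Patient 4.
Patient 1: 0→3, due 14, tardiness 0
Patient 3: 3→18, due 15, tardiness 3
Patient 5: 18→32, due 24, tardiness 8
Patient 2: 32→41, due 43, tardiness 0
Patient 4: 41→49, due 44, tardiness 5
Late patients: 3.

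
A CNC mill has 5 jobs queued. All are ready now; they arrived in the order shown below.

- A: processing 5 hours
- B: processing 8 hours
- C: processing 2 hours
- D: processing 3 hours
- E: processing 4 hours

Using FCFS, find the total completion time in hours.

FIFO (arrival order): A B C D E.
A: 0→5
B: 5→13
C: 13→15
D: 15→18
E: 18→22
Sum = 5+13+15+18+22 = 73.

73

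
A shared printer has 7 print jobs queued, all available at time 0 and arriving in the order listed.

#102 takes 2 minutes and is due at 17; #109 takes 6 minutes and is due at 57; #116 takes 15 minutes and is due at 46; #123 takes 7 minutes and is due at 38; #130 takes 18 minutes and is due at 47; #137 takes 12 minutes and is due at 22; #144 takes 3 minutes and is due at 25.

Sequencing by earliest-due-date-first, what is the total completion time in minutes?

216

EDD (increasing due date): #102 #137 #144 #123 #116 #130 #109.
#102: 0→2
#137: 2→14
#144: 14→17
#123: 17→24
#116: 24→39
#130: 39→57
#109: 57→63
Sum = 2+14+17+24+39+57+63 = 216.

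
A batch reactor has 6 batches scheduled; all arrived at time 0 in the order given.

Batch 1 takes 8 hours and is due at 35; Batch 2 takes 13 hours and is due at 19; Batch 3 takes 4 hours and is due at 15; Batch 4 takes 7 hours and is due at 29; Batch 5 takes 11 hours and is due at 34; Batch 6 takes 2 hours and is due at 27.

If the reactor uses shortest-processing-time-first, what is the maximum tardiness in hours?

26

SPT (increasing processing time): Batch 6 Batch 3 Batch 4 Batch 1 Batch 5 Batch 2.
Batch 6: 0→2, due 27, tardiness 0
Batch 3: 2→6, due 15, tardiness 0
Batch 4: 6→13, due 29, tardiness 0
Batch 1: 13→21, due 35, tardiness 0
Batch 5: 21→32, due 34, tardiness 0
Batch 2: 32→45, due 19, tardiness 26
Maximum = 26.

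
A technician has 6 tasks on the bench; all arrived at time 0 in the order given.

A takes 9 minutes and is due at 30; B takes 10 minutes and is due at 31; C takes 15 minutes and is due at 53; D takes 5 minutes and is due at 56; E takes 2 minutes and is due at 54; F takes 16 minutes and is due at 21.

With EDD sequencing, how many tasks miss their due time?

2

EDD (increasing due date): F A B C E D.
F: 0→16, due 21, tardiness 0
A: 16→25, due 30, tardiness 0
B: 25→35, due 31, tardiness 4
C: 35→50, due 53, tardiness 0
E: 50→52, due 54, tardiness 0
D: 52→57, due 56, tardiness 1
Late tasks: 2.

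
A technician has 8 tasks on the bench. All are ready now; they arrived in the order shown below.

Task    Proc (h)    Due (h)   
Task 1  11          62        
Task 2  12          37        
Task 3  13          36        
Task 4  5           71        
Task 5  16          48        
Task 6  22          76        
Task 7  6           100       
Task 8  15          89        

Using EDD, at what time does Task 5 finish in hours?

EDD (increasing due date): Task 3 Task 2 Task 5 Task 1 Task 4 Task 6 Task 8 Task 7.
Task 3: 0→13
Task 2: 13→25
Task 5: 25→41

41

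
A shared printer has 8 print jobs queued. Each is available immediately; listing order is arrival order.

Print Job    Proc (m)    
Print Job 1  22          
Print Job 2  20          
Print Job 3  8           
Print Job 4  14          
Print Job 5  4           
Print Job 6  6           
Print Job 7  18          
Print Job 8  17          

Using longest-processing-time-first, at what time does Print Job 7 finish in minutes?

LPT (decreasing processing time): Print Job 1 Print Job 2 Print Job 7 Print Job 8 Print Job 4 Print Job 3 Print Job 6 Print Job 5.
Print Job 1: 0→22
Print Job 2: 22→42
Print Job 7: 42→60

60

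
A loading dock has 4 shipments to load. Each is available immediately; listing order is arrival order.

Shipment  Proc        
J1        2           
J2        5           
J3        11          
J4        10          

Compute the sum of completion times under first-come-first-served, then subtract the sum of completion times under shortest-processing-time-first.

FIFO (arrival order): J1 J2 J3 J4.
J1: 0→2
J2: 2→7
J3: 7→18
J4: 18→28
Sum = 2+7+18+28 = 55.
SPT (increasing processing time): J1 J2 J4 J3.
J1: 0→2
J2: 2→7
J4: 7→17
J3: 17→28
Sum = 2+7+17+28 = 54.
Difference = 55 − 54 = 1.

1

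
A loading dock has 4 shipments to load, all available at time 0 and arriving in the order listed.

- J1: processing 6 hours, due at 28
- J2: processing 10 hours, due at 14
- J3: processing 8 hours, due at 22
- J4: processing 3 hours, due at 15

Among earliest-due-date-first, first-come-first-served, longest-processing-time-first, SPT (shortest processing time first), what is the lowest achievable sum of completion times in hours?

56

EDD (increasing due date): J2 J4 J3 J1.
J2: 0→10
J4: 10→13
J3: 13→21
J1: 21→27
Sum = 10+13+21+27 = 71.
FIFO (arrival order): J1 J2 J3 J4.
J1: 0→6
J2: 6→16
J3: 16→24
J4: 24→27
Sum = 6+16+24+27 = 73.
LPT (decreasing processing time): J2 J3 J1 J4.
J2: 0→10
J3: 10→18
J1: 18→24
J4: 24→27
Sum = 10+18+24+27 = 79.
SPT (increasing processing time): J4 J1 J3 J2.
J4: 0→3
J1: 3→9
J3: 9→17
J2: 17→27
Sum = 3+9+17+27 = 56.
EDD 71, FIFO 73, LPT 79, SPT 56 → minimum 56.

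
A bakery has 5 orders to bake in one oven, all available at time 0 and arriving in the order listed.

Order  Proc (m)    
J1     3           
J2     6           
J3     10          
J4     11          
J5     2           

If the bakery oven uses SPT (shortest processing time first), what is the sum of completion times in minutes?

SPT (increasing processing time): J5 J1 J2 J3 J4.
J5: 0→2
J1: 2→5
J2: 5→11
J3: 11→21
J4: 21→32
Sum = 2+5+11+21+32 = 71.

71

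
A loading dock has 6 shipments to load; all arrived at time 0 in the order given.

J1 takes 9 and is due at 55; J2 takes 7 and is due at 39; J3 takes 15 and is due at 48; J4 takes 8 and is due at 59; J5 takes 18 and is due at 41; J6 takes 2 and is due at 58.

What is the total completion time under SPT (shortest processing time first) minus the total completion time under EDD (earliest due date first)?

-77

SPT (increasing processing time): J6 J2 J4 J1 J3 J5.
J6: 0→2
J2: 2→9
J4: 9→17
J1: 17→26
J3: 26→41
J5: 41→59
Sum = 2+9+17+26+41+59 = 154.
EDD (increasing due date): J2 J5 J3 J1 J6 J4.
J2: 0→7
J5: 7→25
J3: 25→40
J1: 40→49
J6: 49→51
J4: 51→59
Sum = 7+25+40+49+51+59 = 231.
Difference = 154 − 231 = -77.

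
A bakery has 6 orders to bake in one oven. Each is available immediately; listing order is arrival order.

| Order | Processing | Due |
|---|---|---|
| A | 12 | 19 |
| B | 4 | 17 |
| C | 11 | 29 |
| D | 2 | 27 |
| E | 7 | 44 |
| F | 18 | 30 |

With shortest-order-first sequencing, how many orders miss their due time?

2

SPT (increasing processing time): D B E C A F.
D: 0→2, due 27, tardiness 0
B: 2→6, due 17, tardiness 0
E: 6→13, due 44, tardiness 0
C: 13→24, due 29, tardiness 0
A: 24→36, due 19, tardiness 17
F: 36→54, due 30, tardiness 24
Late orders: 2.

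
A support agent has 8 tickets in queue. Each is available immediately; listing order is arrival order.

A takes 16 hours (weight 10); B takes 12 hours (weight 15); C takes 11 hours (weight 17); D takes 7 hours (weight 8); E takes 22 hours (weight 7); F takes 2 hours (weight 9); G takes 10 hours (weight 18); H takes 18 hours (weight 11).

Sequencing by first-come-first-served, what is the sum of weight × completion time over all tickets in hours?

5235

FIFO (arrival order): A B C D E F G H.
A: finishes 16, weight 10, w·C = 160
B: finishes 28, weight 15, w·C = 420
C: finishes 39, weight 17, w·C = 663
D: finishes 46, weight 8, w·C = 368
E: finishes 68, weight 7, w·C = 476
F: finishes 70, weight 9, w·C = 630
G: finishes 80, weight 18, w·C = 1440
H: finishes 98, weight 11, w·C = 1078
Sum = 160+420+663+368+476+630+1440+1078 = 5235.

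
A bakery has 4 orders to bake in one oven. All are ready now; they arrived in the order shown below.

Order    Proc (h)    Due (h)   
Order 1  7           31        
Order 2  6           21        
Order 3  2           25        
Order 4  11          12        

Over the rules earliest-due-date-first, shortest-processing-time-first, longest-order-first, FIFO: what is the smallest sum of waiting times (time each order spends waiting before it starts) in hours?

EDD (increasing due date): Order 4 Order 2 Order 3 Order 1.
Order 4: waits 0, runs 0→11
Order 2: waits 11, runs 11→17
Order 3: waits 17, runs 17→19
Order 1: waits 19, runs 19→26
Sum = 0+11+17+19 = 47.
SPT (increasing processing time): Order 3 Order 2 Order 1 Order 4.
Order 3: waits 0, runs 0→2
Order 2: waits 2, runs 2→8
Order 1: waits 8, runs 8→15
Order 4: waits 15, runs 15→26
Sum = 0+2+8+15 = 25.
LPT (decreasing processing time): Order 4 Order 1 Order 2 Order 3.
Order 4: waits 0, runs 0→11
Order 1: waits 11, runs 11→18
Order 2: waits 18, runs 18→24
Order 3: waits 24, runs 24→26
Sum = 0+11+18+24 = 53.
FIFO (arrival order): Order 1 Order 2 Order 3 Order 4.
Order 1: waits 0, runs 0→7
Order 2: waits 7, runs 7→13
Order 3: waits 13, runs 13→15
Order 4: waits 15, runs 15→26
Sum = 0+7+13+15 = 35.
EDD 47, SPT 25, LPT 53, FIFO 35 → minimum 25.

25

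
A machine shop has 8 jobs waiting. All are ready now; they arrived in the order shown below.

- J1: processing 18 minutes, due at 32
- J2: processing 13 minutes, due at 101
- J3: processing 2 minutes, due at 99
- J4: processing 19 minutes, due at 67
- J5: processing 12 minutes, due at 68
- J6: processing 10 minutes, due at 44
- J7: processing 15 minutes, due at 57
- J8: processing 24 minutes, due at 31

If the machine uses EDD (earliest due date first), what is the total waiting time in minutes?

EDD (increasing due date): J8 J1 J6 J7 J4 J5 J3 J2.
J8: waits 0, runs 0→24
J1: waits 24, runs 24→42
J6: waits 42, runs 42→52
J7: waits 52, runs 52→67
J4: waits 67, runs 67→86
J5: waits 86, runs 86→98
J3: waits 98, runs 98→100
J2: waits 100, runs 100→113
Sum = 0+24+42+52+67+86+98+100 = 469.

469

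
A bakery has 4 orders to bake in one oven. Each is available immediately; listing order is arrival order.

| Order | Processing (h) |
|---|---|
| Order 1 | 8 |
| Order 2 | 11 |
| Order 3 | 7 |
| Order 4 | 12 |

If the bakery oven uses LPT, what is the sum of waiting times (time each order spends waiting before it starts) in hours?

LPT (decreasing processing time): Order 4 Order 2 Order 1 Order 3.
Order 4: waits 0, runs 0→12
Order 2: waits 12, runs 12→23
Order 1: waits 23, runs 23→31
Order 3: waits 31, runs 31→38
Sum = 0+12+23+31 = 66.

66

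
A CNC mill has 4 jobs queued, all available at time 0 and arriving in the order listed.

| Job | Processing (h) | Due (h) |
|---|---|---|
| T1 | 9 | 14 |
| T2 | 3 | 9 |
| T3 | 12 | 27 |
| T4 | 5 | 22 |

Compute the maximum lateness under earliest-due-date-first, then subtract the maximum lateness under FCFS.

-5

EDD (increasing due date): T2 T1 T4 T3.
T2: 0→3, due 9, lateness -6
T1: 3→12, due 14, lateness -2
T4: 12→17, due 22, lateness -5
T3: 17→29, due 27, lateness 2
Maximum = 2.
FIFO (arrival order): T1 T2 T3 T4.
T1: 0→9, due 14, lateness -5
T2: 9→12, due 9, lateness 3
T3: 12→24, due 27, lateness -3
T4: 24→29, due 22, lateness 7
Maximum = 7.
Difference = 2 − 7 = -5.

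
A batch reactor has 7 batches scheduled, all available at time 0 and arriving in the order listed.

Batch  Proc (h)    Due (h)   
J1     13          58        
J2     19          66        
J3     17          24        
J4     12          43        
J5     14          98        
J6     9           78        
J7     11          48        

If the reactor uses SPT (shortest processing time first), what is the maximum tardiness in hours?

52

SPT (increasing processing time): J6 J7 J4 J1 J5 J3 J2.
J6: 0→9, due 78, tardiness 0
J7: 9→20, due 48, tardiness 0
J4: 20→32, due 43, tardiness 0
J1: 32→45, due 58, tardiness 0
J5: 45→59, due 98, tardiness 0
J3: 59→76, due 24, tardiness 52
J2: 76→95, due 66, tardiness 29
Maximum = 52.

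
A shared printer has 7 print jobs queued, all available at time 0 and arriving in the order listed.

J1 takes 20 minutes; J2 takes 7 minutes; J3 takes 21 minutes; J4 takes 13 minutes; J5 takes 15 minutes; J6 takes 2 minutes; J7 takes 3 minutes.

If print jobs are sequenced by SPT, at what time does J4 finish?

25

SPT (increasing processing time): J6 J7 J2 J4 J5 J1 J3.
J6: 0→2
J7: 2→5
J2: 5→12
J4: 12→25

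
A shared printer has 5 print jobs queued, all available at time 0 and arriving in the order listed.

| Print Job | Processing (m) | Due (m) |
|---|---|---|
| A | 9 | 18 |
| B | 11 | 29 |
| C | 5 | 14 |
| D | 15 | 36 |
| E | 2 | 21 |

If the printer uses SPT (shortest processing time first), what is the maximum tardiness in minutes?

SPT (increasing processing time): E C A B D.
E: 0→2, due 21, tardiness 0
C: 2→7, due 14, tardiness 0
A: 7→16, due 18, tardiness 0
B: 16→27, due 29, tardiness 0
D: 27→42, due 36, tardiness 6
Maximum = 6.

6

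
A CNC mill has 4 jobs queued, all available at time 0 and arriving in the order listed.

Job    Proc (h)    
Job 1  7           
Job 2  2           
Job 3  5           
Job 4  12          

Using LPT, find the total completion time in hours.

81

LPT (decreasing processing time): Job 4 Job 1 Job 3 Job 2.
Job 4: 0→12
Job 1: 12→19
Job 3: 19→24
Job 2: 24→26
Sum = 12+19+24+26 = 81.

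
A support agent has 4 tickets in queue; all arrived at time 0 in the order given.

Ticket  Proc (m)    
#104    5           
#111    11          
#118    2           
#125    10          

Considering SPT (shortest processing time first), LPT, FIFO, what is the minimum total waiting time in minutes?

SPT (increasing processing time): #118 #104 #125 #111.
#118: waits 0, runs 0→2
#104: waits 2, runs 2→7
#125: waits 7, runs 7→17
#111: waits 17, runs 17→28
Sum = 0+2+7+17 = 26.
LPT (decreasing processing time): #111 #125 #104 #118.
#111: waits 0, runs 0→11
#125: waits 11, runs 11→21
#104: waits 21, runs 21→26
#118: waits 26, runs 26→28
Sum = 0+11+21+26 = 58.
FIFO (arrival order): #104 #111 #118 #125.
#104: waits 0, runs 0→5
#111: waits 5, runs 5→16
#118: waits 16, runs 16→18
#125: waits 18, runs 18→28
Sum = 0+5+16+18 = 39.
SPT 26, LPT 58, FIFO 39 → minimum 26.

26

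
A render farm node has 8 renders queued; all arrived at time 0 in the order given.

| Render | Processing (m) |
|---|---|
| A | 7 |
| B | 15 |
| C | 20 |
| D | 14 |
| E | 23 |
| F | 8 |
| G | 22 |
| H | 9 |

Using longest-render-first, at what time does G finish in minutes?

LPT (decreasing processing time): E G C B D H F A.
E: 0→23
G: 23→45

45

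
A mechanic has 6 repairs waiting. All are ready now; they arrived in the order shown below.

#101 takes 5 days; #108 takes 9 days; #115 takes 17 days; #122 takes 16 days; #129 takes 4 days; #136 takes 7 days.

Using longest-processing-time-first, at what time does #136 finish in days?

LPT (decreasing processing time): #115 #122 #108 #136 #101 #129.
#115: 0→17
#122: 17→33
#108: 33→42
#136: 42→49

49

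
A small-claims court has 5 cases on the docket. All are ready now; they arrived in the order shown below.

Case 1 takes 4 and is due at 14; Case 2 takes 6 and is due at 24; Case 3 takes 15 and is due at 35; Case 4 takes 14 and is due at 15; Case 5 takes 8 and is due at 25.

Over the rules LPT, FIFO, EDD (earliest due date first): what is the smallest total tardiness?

22

LPT (decreasing processing time): Case 3 Case 4 Case 5 Case 2 Case 1.
Case 3: 0→15, due 35, tardiness 0
Case 4: 15→29, due 15, tardiness 14
Case 5: 29→37, due 25, tardiness 12
Case 2: 37→43, due 24, tardiness 19
Case 1: 43→47, due 14, tardiness 33
Sum = 0+14+12+19+33 = 78.
FIFO (arrival order): Case 1 Case 2 Case 3 Case 4 Case 5.
Case 1: 0→4, due 14, tardiness 0
Case 2: 4→10, due 24, tardiness 0
Case 3: 10→25, due 35, tardiness 0
Case 4: 25→39, due 15, tardiness 24
Case 5: 39→47, due 25, tardiness 22
Sum = 0+0+0+24+22 = 46.
EDD (increasing due date): Case 1 Case 4 Case 2 Case 5 Case 3.
Case 1: 0→4, due 14, tardiness 0
Case 4: 4→18, due 15, tardiness 3
Case 2: 18→24, due 24, tardiness 0
Case 5: 24→32, due 25, tardiness 7
Case 3: 32→47, due 35, tardiness 12
Sum = 0+3+0+7+12 = 22.
LPT 78, FIFO 46, EDD 22 → minimum 22.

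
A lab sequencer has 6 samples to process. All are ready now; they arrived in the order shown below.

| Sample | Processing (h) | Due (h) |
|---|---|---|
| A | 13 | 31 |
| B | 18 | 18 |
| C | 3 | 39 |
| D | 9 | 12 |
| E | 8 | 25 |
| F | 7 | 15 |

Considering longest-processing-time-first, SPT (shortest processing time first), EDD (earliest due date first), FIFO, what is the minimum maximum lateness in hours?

24

LPT (decreasing processing time): B A D E F C.
B: 0→18, due 18, lateness 0
A: 18→31, due 31, lateness 0
D: 31→40, due 12, lateness 28
E: 40→48, due 25, lateness 23
F: 48→55, due 15, lateness 40
C: 55→58, due 39, lateness 19
Maximum = 40.
SPT (increasing processing time): C F E D A B.
C: 0→3, due 39, lateness -36
F: 3→10, due 15, lateness -5
E: 10→18, due 25, lateness -7
D: 18→27, due 12, lateness 15
A: 27→40, due 31, lateness 9
B: 40→58, due 18, lateness 40
Maximum = 40.
EDD (increasing due date): D F B E A C.
D: 0→9, due 12, lateness -3
F: 9→16, due 15, lateness 1
B: 16→34, due 18, lateness 16
E: 34→42, due 25, lateness 17
A: 42→55, due 31, lateness 24
C: 55→58, due 39, lateness 19
Maximum = 24.
FIFO (arrival order): A B C D E F.
A: 0→13, due 31, lateness -18
B: 13→31, due 18, lateness 13
C: 31→34, due 39, lateness -5
D: 34→43, due 12, lateness 31
E: 43→51, due 25, lateness 26
F: 51→58, due 15, lateness 43
Maximum = 43.
LPT 40, SPT 40, EDD 24, FIFO 43 → minimum 24.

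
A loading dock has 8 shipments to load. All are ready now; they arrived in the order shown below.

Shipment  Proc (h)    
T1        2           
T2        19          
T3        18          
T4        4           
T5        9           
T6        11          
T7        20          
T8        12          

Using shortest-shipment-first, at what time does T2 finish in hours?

SPT (increasing processing time): T1 T4 T5 T6 T8 T3 T2 T7.
T1: 0→2
T4: 2→6
T5: 6→15
T6: 15→26
T8: 26→38
T3: 38→56
T2: 56→75

75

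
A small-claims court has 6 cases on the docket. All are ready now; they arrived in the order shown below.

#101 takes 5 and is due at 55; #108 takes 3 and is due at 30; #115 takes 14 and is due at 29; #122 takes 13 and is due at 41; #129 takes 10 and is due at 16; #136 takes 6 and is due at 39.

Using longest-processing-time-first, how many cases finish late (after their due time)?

3

LPT (decreasing processing time): #115 #122 #129 #136 #101 #108.
#115: 0→14, due 29, tardiness 0
#122: 14→27, due 41, tardiness 0
#129: 27→37, due 16, tardiness 21
#136: 37→43, due 39, tardiness 4
#101: 43→48, due 55, tardiness 0
#108: 48→51, due 30, tardiness 21
Late cases: 3.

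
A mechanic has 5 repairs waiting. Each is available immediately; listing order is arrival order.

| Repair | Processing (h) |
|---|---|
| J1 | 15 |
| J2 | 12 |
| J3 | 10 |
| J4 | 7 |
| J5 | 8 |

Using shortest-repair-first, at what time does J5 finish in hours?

15

SPT (increasing processing time): J4 J5 J3 J2 J1.
J4: 0→7
J5: 7→15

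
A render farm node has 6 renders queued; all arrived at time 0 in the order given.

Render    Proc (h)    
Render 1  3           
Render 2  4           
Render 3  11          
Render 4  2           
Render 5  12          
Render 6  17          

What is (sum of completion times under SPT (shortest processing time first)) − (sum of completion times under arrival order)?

SPT (increasing processing time): Render 4 Render 1 Render 2 Render 3 Render 5 Render 6.
Render 4: 0→2
Render 1: 2→5
Render 2: 5→9
Render 3: 9→20
Render 5: 20→32
Render 6: 32→49
Sum = 2+5+9+20+32+49 = 117.
FIFO (arrival order): Render 1 Render 2 Render 3 Render 4 Render 5 Render 6.
Render 1: 0→3
Render 2: 3→7
Render 3: 7→18
Render 4: 18→20
Render 5: 20→32
Render 6: 32→49
Sum = 3+7+18+20+32+49 = 129.
Difference = 117 − 129 = -12.

-12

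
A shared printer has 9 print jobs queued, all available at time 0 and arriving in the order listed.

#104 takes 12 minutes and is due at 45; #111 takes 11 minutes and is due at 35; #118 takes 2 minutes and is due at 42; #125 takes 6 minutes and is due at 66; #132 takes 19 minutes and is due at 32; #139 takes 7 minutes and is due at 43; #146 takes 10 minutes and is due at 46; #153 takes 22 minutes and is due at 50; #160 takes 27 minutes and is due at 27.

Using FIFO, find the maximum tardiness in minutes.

89

FIFO (arrival order): #104 #111 #118 #125 #132 #139 #146 #153 #160.
#104: 0→12, due 45, tardiness 0
#111: 12→23, due 35, tardiness 0
#118: 23→25, due 42, tardiness 0
#125: 25→31, due 66, tardiness 0
#132: 31→50, due 32, tardiness 18
#139: 50→57, due 43, tardiness 14
#146: 57→67, due 46, tardiness 21
#153: 67→89, due 50, tardiness 39
#160: 89→116, due 27, tardiness 89
Maximum = 89.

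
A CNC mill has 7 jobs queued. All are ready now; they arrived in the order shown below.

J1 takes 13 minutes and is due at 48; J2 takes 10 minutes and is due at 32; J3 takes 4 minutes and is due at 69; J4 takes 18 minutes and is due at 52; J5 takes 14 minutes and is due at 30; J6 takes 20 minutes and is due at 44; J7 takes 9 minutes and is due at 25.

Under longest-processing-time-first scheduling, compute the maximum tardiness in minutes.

LPT (decreasing processing time): J6 J4 J5 J1 J2 J7 J3.
J6: 0→20, due 44, tardiness 0
J4: 20→38, due 52, tardiness 0
J5: 38→52, due 30, tardiness 22
J1: 52→65, due 48, tardiness 17
J2: 65→75, due 32, tardiness 43
J7: 75→84, due 25, tardiness 59
J3: 84→88, due 69, tardiness 19
Maximum = 59.

59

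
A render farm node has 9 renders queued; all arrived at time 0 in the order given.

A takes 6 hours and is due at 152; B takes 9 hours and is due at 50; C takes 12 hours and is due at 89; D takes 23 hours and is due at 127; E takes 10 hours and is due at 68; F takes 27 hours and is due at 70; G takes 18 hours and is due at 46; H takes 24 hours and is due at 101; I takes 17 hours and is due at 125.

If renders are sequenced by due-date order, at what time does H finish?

100

EDD (increasing due date): G B E F C H I D A.
G: 0→18
B: 18→27
E: 27→37
F: 37→64
C: 64→76
H: 76→100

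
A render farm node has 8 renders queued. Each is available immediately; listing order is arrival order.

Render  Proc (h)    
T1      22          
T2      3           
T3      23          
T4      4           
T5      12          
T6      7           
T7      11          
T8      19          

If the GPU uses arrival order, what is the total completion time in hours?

465

FIFO (arrival order): T1 T2 T3 T4 T5 T6 T7 T8.
T1: 0→22
T2: 22→25
T3: 25→48
T4: 48→52
T5: 52→64
T6: 64→71
T7: 71→82
T8: 82→101
Sum = 22+25+48+52+64+71+82+101 = 465.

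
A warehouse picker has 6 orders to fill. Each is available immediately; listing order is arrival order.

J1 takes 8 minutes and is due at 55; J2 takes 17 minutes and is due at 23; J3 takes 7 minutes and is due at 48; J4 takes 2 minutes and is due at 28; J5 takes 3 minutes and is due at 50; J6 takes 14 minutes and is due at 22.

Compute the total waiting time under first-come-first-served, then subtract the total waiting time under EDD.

-25

FIFO (arrival order): J1 J2 J3 J4 J5 J6.
J1: waits 0, runs 0→8
J2: waits 8, runs 8→25
J3: waits 25, runs 25→32
J4: waits 32, runs 32→34
J5: waits 34, runs 34→37
J6: waits 37, runs 37→51
Sum = 0+8+25+32+34+37 = 136.
EDD (increasing due date): J6 J2 J4 J3 J5 J1.
J6: waits 0, runs 0→14
J2: waits 14, runs 14→31
J4: waits 31, runs 31→33
J3: waits 33, runs 33→40
J5: waits 40, runs 40→43
J1: waits 43, runs 43→51
Sum = 0+14+31+33+40+43 = 161.
Difference = 136 − 161 = -25.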